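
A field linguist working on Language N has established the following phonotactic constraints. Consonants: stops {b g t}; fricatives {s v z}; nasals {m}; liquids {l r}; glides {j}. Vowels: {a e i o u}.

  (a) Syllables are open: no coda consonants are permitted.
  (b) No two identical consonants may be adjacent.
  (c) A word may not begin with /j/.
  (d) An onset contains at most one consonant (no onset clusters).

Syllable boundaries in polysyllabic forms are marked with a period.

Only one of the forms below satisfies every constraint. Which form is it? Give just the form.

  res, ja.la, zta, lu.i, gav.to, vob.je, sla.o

res — violates constraint (a): syllable 1 coda /s/ has 1 consonant (> 0) → illicit
ja.la — violates constraint (c): word begins with /j/ → illicit
zta — violates constraint (d): syllable 1 onset /zt/ has 2 consonants (> 1) → illicit
lu.i — σ1 onset /l/, coda /∅/ ok; σ2 onset /∅/, coda /∅/ ok → licit
gav.to — violates constraint (a): syllable 1 coda /v/ has 1 consonant (> 0) → illicit
vob.je — violates constraint (a): syllable 1 coda /b/ has 1 consonant (> 0) → illicit
sla.o — violates constraint (d): syllable 1 onset /sl/ has 2 consonants (> 1) → illicit

lu.i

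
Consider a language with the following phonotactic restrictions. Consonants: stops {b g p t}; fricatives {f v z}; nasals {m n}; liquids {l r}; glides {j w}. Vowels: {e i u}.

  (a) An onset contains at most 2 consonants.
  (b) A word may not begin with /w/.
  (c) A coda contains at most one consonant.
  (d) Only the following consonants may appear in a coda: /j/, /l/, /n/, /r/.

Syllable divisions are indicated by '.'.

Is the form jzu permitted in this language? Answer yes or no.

yes

jzu — σ1 onset /jz/ (2C), coda /∅/ ok → permitted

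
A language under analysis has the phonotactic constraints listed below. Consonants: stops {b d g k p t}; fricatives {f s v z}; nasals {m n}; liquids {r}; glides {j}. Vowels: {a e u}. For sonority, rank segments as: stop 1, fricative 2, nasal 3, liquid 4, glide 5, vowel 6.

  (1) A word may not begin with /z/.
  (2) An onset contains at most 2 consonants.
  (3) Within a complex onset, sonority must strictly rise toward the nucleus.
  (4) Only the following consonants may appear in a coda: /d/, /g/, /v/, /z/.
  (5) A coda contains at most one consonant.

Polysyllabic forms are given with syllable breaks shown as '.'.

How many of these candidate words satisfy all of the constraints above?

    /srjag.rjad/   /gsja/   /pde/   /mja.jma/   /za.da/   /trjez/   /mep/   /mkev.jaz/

/srjag.rjad/ — violates constraint 2: syllable 1 onset /srj/ has 3 consonants (> 2) → illicit
/gsja/ — violates constraint 2: syllable 1 onset /gsj/ has 3 consonants (> 2) → illicit
/pde/ — violates constraint 3: syllable 1 onset /pd/: /p/ (stop, 1) → /d/ (stop, 1) does not rise → illicit
/mja.jma/ — violates constraint 3: syllable 2 onset /jm/: /j/ (glide, 5) → /m/ (nasal, 3) does not rise → illicit
/za.da/ — violates constraint 1: word begins with /z/ → illicit
/trjez/ — violates constraint 2: syllable 1 onset /trj/ has 3 consonants (> 2) → illicit
/mep/ — violates constraint 4: syllable 1 coda contains /p/, which is not a licensed coda consonant → illicit
/mkev.jaz/ — violates constraint 3: syllable 1 onset /mk/: /m/ (nasal, 3) → /k/ (stop, 1) does not rise → illicit
No form is licit → 0.

0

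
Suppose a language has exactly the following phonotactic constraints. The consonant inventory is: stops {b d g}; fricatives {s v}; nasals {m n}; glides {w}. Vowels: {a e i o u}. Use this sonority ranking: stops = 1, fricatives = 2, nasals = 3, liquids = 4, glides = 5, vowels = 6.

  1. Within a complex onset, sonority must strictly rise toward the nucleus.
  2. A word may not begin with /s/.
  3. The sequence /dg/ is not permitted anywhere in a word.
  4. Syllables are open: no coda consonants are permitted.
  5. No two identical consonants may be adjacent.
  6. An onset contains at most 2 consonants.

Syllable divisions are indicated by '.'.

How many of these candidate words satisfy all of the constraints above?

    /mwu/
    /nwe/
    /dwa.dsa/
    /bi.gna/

/mwu/ — σ1 onset /mw/ (3→5 rises), coda /∅/ ok → licit
/nwe/ — σ1 onset /nw/ (3→5 rises), coda /∅/ ok → licit
/dwa.dsa/ — σ1 onset /dw/ (1→5 rises), coda /∅/ ok; σ2 onset /ds/ (1→2 rises), coda /∅/ ok → licit
/bi.gna/ — σ1 onset /b/, coda /∅/ ok; σ2 onset /gn/ (1→3 rises), coda /∅/ ok → licit
Licit: /mwu/, /nwe/, /dwa.dsa/, /bi.gna/ → 4.

4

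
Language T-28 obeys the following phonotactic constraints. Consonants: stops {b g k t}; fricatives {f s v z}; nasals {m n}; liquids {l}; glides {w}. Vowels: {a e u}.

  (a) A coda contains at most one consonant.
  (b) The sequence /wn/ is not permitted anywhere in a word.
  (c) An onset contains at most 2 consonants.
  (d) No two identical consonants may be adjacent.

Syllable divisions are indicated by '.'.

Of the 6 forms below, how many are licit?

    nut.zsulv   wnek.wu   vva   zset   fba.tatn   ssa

1

nut.zsulv — violates constraint (a): syllable 2 coda /lv/ has 2 consonants (> 1) → illicit
wnek.wu — violates constraint (b): contains banned sequence /wn/ → illicit
vva — violates constraint (d): adjacent identical consonants /vv/ → illicit
zset — σ1 onset /zs/ (2C), coda /t/ ok → licit
fba.tatn — violates constraint (a): syllable 2 coda /tn/ has 2 consonants (> 1) → illicit
ssa — violates constraint (d): adjacent identical consonants /ss/ → illicit
Licit: zset → 1.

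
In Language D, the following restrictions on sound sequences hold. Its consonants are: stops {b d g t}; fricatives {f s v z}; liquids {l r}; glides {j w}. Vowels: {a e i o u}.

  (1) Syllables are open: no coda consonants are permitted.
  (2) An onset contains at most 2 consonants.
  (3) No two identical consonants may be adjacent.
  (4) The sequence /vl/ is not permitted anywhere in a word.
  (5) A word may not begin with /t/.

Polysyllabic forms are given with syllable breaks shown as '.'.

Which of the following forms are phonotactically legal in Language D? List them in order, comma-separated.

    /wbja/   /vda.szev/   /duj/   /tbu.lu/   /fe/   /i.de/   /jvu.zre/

/wbja/ — violates constraint 2: syllable 1 onset /wbj/ has 3 consonants (> 2) → phonotactically illegal
/vda.szev/ — violates constraint 1: syllable 2 coda /v/ has 1 consonant (> 0) → phonotactically illegal
/duj/ — violates constraint 1: syllable 1 coda /j/ has 1 consonant (> 0) → phonotactically illegal
/tbu.lu/ — violates constraint 5: word begins with /t/ → phonotactically illegal
/fe/ — σ1 onset /f/, coda /∅/ ok → phonotactically legal
/i.de/ — σ1 onset /∅/, coda /∅/ ok; σ2 onset /d/, coda /∅/ ok → phonotactically legal
/jvu.zre/ — σ1 onset /jv/ (2C), coda /∅/ ok; σ2 onset /zr/ (2C), coda /∅/ ok → phonotactically legal

/fe/, /i.de/, /jvu.zre/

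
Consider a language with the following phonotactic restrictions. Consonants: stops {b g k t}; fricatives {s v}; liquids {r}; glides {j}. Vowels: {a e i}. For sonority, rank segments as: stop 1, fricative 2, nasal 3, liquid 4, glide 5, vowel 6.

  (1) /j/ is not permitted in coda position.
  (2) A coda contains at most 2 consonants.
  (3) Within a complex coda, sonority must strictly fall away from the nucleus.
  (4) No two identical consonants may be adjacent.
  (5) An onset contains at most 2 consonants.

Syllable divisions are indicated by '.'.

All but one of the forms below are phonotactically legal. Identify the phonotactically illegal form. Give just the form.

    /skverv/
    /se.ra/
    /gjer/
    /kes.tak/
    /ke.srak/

/skverv/

/skverv/ — violates constraint 5: syllable 1 onset /skv/ has 3 consonants (> 2) → phonotactically illegal
/se.ra/ — σ1 onset /s/, coda /∅/ ok; σ2 onset /r/, coda /∅/ ok → phonotactically legal
/gjer/ — σ1 onset /gj/ (2C), coda /r/ ok → phonotactically legal
/kes.tak/ — σ1 onset /k/, coda /s/ ok; σ2 onset /t/, coda /k/ ok → phonotactically legal
/ke.srak/ — σ1 onset /k/, coda /∅/ ok; σ2 onset /sr/ (2C), coda /k/ ok → phonotactically legal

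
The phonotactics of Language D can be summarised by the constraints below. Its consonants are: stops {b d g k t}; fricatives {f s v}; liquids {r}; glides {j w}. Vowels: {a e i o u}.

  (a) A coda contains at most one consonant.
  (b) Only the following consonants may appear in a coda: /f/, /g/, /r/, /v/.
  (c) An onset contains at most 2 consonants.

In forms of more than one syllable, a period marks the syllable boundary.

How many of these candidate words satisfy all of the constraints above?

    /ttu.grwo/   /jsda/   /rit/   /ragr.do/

0

/ttu.grwo/ — violates constraint (c): syllable 2 onset /grw/ has 3 consonants (> 2) → ill-formed
/jsda/ — violates constraint (c): syllable 1 onset /jsd/ has 3 consonants (> 2) → ill-formed
/rit/ — violates constraint (b): syllable 1 coda contains /t/, which is not a licensed coda consonant → ill-formed
/ragr.do/ — violates constraint (a): syllable 1 coda /gr/ has 2 consonants (> 1) → ill-formed
No form is well-formed → 0.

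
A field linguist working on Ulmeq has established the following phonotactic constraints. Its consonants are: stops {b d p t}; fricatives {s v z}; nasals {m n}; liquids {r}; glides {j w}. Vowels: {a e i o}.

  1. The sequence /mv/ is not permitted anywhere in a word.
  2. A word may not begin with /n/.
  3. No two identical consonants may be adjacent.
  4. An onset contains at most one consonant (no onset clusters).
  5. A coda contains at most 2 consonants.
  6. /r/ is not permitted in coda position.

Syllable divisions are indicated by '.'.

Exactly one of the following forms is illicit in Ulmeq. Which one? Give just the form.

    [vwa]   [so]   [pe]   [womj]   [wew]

[vwa]

[vwa] — violates constraint 4: syllable 1 onset /vw/ has 2 consonants (> 1) → illicit
[so] — σ1 onset /s/, coda /∅/ ok → licit
[pe] — σ1 onset /p/, coda /∅/ ok → licit
[womj] — σ1 onset /w/, coda /mj/ (2C) ok → licit
[wew] — σ1 onset /w/, coda /w/ ok → licit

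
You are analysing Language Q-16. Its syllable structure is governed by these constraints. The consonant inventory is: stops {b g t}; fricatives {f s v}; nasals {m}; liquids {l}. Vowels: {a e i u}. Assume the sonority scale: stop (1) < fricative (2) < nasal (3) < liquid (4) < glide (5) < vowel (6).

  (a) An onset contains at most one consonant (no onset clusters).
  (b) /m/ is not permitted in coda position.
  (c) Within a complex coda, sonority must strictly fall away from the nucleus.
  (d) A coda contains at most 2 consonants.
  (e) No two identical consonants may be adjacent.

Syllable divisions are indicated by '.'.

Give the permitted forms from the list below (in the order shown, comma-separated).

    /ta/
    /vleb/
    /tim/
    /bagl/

/ta/ — σ1 onset /t/, coda /∅/ ok → permitted
/vleb/ — violates constraint (a): syllable 1 onset /vl/ has 2 consonants (> 1) → not permitted
/tim/ — violates constraint (b): syllable 1 coda contains /m/ → not permitted
/bagl/ — violates constraint (c): syllable 1 coda /gl/: /g/ (stop, 1) → /l/ (liquid, 4) does not fall → not permitted

/ta/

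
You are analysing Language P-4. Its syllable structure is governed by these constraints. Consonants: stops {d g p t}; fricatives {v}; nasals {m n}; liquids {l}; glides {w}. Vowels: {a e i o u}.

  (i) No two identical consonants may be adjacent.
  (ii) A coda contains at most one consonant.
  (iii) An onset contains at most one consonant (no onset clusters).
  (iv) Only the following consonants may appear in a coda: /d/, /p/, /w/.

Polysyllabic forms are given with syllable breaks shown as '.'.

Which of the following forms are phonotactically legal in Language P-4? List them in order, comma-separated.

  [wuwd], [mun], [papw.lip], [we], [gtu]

[we]

[wuwd] — violates constraint (ii): syllable 1 coda /wd/ has 2 consonants (> 1) → phonotactically illegal
[mun] — violates constraint (iv): syllable 1 coda contains /n/, which is not a licensed coda consonant → phonotactically illegal
[papw.lip] — violates constraint (ii): syllable 1 coda /pw/ has 2 consonants (> 1) → phonotactically illegal
[we] — σ1 onset /w/, coda /∅/ ok → phonotactically legal
[gtu] — violates constraint (iii): syllable 1 onset /gt/ has 2 consonants (> 1) → phonotactically illegal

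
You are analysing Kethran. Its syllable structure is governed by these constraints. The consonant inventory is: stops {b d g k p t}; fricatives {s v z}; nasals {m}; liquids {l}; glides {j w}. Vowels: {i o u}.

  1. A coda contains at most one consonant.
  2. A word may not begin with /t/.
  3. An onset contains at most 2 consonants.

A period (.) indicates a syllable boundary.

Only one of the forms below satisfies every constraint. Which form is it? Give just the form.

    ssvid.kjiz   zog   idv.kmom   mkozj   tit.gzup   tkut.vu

ssvid.kjiz — violates constraint 3: syllable 1 onset /ssv/ has 3 consonants (> 2) → ill-formed
zog — σ1 onset /z/, coda /g/ ok → well-formed
idv.kmom — violates constraint 1: syllable 1 coda /dv/ has 2 consonants (> 1) → ill-formed
mkozj — violates constraint 1: syllable 1 coda /zj/ has 2 consonants (> 1) → ill-formed
tit.gzup — violates constraint 2: word begins with /t/ → ill-formed
tkut.vu — violates constraint 2: word begins with /t/ → ill-formed

zog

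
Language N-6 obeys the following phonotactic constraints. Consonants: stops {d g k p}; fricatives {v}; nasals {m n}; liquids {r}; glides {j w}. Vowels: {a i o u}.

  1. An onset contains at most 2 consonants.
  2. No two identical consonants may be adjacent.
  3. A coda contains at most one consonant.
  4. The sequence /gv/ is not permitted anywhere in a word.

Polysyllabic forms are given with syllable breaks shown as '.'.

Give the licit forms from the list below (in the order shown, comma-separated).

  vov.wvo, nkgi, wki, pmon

vov.wvo, wki, pmon

vov.wvo — σ1 onset /v/, coda /v/ ok; σ2 onset /wv/ (2C), coda /∅/ ok → licit
nkgi — violates constraint 1: syllable 1 onset /nkg/ has 3 consonants (> 2) → illicit
wki — σ1 onset /wk/ (2C), coda /∅/ ok → licit
pmon — σ1 onset /pm/ (2C), coda /n/ ok → licit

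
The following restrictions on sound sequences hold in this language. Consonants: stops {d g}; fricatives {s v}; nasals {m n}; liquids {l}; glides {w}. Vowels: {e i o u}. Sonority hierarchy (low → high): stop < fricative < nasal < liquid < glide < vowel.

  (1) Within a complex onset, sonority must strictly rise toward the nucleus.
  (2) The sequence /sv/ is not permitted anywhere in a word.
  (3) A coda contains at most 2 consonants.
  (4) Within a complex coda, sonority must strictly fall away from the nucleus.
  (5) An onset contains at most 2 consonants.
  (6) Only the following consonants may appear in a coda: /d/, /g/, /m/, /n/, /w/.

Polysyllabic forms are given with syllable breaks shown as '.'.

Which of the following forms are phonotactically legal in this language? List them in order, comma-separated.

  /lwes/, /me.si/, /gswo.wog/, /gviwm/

/lwes/ — violates constraint 6: syllable 1 coda contains /s/, which is not a licensed coda consonant → phonotactically illegal
/me.si/ — σ1 onset /m/, coda /∅/ ok; σ2 onset /s/, coda /∅/ ok → phonotactically legal
/gswo.wog/ — violates constraint 5: syllable 1 onset /gsw/ has 3 consonants (> 2) → phonotactically illegal
/gviwm/ — σ1 onset /gv/ (1→2 rises), coda /wm/ (5→3 falls) ok → phonotactically legal

/me.si/, /gviwm/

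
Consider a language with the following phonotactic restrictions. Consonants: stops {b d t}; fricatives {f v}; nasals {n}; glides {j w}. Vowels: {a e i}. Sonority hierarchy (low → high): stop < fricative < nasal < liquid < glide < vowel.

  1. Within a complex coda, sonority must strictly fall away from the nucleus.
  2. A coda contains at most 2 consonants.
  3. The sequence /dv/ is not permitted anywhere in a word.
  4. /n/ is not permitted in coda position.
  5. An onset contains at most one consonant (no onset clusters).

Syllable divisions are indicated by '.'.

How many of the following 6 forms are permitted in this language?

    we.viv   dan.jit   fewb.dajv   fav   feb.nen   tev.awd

4

we.viv — σ1 onset /w/, coda /∅/ ok; σ2 onset /v/, coda /v/ ok → permitted
dan.jit — violates constraint 4: syllable 1 coda contains /n/ → not permitted
fewb.dajv — σ1 onset /f/, coda /wb/ (5→1 falls) ok; σ2 onset /d/, coda /jv/ (5→2 falls) ok → permitted
fav — σ1 onset /f/, coda /v/ ok → permitted
feb.nen — violates constraint 4: syllable 2 coda contains /n/ → not permitted
tev.awd — σ1 onset /t/, coda /v/ ok; σ2 onset /∅/, coda /wd/ (5→1 falls) ok → permitted
Permitted: we.viv, fewb.dajv, fav, tev.awd → 4.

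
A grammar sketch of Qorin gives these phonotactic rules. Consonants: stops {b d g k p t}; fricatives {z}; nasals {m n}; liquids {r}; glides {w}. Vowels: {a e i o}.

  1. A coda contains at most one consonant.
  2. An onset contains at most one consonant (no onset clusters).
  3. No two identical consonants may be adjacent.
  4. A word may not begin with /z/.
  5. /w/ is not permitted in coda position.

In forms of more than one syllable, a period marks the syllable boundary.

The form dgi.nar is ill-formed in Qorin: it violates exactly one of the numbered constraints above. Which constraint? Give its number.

dgi.nar: syllable 1 onset /dg/ has 2 consonants (> 1).
This is a violation of constraint 2: "An onset contains at most one consonant (no onset clusters)."
The remaining constraints (1, 3, 4, 5) are satisfied.

2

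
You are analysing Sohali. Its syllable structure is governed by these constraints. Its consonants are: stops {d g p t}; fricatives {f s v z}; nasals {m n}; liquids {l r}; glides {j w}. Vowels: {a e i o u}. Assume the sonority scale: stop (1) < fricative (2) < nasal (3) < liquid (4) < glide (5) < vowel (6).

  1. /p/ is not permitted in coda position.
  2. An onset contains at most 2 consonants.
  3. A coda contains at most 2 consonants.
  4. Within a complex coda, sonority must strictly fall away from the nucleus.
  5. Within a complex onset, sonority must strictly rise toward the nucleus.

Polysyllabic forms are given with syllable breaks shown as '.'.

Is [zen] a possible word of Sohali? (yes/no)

[zen] — σ1 onset /z/, coda /n/ ok → permitted

yes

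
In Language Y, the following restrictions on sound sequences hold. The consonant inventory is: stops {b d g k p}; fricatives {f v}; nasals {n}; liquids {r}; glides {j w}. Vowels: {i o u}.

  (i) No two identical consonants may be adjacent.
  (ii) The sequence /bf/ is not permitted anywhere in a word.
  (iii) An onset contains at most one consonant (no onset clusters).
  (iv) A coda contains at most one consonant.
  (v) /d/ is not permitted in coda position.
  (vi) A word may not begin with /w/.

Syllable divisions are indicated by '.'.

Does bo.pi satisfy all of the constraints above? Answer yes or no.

yes

bo.pi — σ1 onset /b/, coda /∅/ ok; σ2 onset /p/, coda /∅/ ok → licit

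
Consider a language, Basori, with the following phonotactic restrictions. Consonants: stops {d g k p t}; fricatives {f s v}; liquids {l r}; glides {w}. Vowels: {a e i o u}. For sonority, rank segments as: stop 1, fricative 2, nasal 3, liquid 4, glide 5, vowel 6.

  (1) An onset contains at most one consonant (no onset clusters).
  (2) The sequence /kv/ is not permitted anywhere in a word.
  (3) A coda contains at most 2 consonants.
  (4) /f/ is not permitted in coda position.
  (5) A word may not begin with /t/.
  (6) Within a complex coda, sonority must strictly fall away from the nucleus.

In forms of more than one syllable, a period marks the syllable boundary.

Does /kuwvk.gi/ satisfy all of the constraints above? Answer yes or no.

no

/kuwvk.gi/ — violates constraint 3: syllable 1 coda /wvk/ has 3 consonants (> 2) → phonotactically illegal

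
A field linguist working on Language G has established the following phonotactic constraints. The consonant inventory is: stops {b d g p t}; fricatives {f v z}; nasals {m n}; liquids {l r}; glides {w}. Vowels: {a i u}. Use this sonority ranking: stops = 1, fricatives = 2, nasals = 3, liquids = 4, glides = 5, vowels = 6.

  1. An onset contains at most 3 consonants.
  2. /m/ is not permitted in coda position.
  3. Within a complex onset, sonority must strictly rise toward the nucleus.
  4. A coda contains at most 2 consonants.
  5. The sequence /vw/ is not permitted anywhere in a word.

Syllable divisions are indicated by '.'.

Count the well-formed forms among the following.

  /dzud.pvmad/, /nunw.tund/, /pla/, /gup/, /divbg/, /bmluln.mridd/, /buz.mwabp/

6

/dzud.pvmad/ — σ1 onset /dz/ (1→2 rises), coda /d/ ok; σ2 onset /pvm/ (1→2→3 rises), coda /d/ ok → well-formed
/nunw.tund/ — σ1 onset /n/, coda /nw/ (2C) ok; σ2 onset /t/, coda /nd/ (2C) ok → well-formed
/pla/ — σ1 onset /pl/ (1→4 rises), coda /∅/ ok → well-formed
/gup/ — σ1 onset /g/, coda /p/ ok → well-formed
/divbg/ — violates constraint 4: syllable 1 coda /vbg/ has 3 consonants (> 2) → ill-formed
/bmluln.mridd/ — σ1 onset /bml/ (1→3→4 rises), coda /ln/ (2C) ok; σ2 onset /mr/ (3→4 rises), coda /dd/ (2C) ok → well-formed
/buz.mwabp/ — σ1 onset /b/, coda /z/ ok; σ2 onset /mw/ (3→5 rises), coda /bp/ (2C) ok → well-formed
Well-formed: /dzud.pvmad/, /nunw.tund/, /pla/, /gup/, /bmluln.mridd/, /buz.mwabp/ → 6.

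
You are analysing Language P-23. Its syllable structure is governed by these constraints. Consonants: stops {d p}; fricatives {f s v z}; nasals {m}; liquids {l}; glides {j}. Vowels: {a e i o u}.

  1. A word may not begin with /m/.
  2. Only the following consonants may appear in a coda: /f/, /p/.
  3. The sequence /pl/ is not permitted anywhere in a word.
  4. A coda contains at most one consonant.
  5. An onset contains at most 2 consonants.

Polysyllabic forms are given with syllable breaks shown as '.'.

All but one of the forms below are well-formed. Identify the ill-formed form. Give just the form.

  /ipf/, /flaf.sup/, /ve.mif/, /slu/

/ipf/ — violates constraint 4: syllable 1 coda /pf/ has 2 consonants (> 1) → ill-formed
/flaf.sup/ — σ1 onset /fl/ (2C), coda /f/ ok; σ2 onset /s/, coda /p/ ok → well-formed
/ve.mif/ — σ1 onset /v/, coda /∅/ ok; σ2 onset /m/, coda /f/ ok → well-formed
/slu/ — σ1 onset /sl/ (2C), coda /∅/ ok → well-formed

/ipf/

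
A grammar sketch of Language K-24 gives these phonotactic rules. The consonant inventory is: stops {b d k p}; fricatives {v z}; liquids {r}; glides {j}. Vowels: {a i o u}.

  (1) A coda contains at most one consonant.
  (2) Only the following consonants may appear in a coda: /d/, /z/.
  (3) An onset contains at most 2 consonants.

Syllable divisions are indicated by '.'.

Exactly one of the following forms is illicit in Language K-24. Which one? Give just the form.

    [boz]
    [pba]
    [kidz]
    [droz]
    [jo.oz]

[kidz]

[boz] — σ1 onset /b/, coda /z/ ok → licit
[pba] — σ1 onset /pb/ (2C), coda /∅/ ok → licit
[kidz] — violates constraint 1: syllable 1 coda /dz/ has 2 consonants (> 1) → illicit
[droz] — σ1 onset /dr/ (2C), coda /z/ ok → licit
[jo.oz] — σ1 onset /j/, coda /∅/ ok; σ2 onset /∅/, coda /z/ ok → licit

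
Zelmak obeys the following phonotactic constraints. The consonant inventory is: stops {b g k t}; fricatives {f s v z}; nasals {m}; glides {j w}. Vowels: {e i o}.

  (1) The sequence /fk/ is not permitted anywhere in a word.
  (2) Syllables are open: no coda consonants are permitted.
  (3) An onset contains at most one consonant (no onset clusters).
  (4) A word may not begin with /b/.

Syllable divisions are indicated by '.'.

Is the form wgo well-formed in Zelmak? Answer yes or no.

no

wgo — violates constraint 3: syllable 1 onset /wg/ has 2 consonants (> 1) → ill-formed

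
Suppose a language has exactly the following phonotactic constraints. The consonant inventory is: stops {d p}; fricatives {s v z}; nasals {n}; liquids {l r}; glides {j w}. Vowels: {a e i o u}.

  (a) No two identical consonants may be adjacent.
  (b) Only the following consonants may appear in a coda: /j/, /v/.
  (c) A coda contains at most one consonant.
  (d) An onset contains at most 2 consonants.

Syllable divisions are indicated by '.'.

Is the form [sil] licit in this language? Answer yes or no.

no

[sil] — violates constraint (b): syllable 1 coda contains /l/, which is not a licensed coda consonant → illicit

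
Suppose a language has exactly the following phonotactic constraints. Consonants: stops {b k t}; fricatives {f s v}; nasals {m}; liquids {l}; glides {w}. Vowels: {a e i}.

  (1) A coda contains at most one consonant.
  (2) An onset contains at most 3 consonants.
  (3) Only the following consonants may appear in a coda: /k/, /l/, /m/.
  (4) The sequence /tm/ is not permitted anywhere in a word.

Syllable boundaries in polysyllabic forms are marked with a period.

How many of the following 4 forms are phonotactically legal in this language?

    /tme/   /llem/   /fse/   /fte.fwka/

/tme/ — violates constraint 4: contains banned sequence /tm/ → phonotactically illegal
/llem/ — σ1 onset /ll/ (2C), coda /m/ ok → phonotactically legal
/fse/ — σ1 onset /fs/ (2C), coda /∅/ ok → phonotactically legal
/fte.fwka/ — σ1 onset /ft/ (2C), coda /∅/ ok; σ2 onset /fwk/ (3C), coda /∅/ ok → phonotactically legal
Phonotactically legal: /llem/, /fse/, /fte.fwka/ → 3.

3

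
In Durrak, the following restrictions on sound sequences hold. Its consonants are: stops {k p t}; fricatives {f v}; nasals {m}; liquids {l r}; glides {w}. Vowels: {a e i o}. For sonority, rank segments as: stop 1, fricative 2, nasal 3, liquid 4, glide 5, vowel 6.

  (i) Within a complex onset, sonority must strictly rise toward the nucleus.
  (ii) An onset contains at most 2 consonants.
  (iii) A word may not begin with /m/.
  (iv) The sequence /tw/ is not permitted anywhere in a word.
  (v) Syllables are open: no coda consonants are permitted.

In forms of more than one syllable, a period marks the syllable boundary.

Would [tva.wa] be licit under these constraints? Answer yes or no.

yes

[tva.wa] — σ1 onset /tv/ (1→2 rises), coda /∅/ ok; σ2 onset /w/, coda /∅/ ok → licit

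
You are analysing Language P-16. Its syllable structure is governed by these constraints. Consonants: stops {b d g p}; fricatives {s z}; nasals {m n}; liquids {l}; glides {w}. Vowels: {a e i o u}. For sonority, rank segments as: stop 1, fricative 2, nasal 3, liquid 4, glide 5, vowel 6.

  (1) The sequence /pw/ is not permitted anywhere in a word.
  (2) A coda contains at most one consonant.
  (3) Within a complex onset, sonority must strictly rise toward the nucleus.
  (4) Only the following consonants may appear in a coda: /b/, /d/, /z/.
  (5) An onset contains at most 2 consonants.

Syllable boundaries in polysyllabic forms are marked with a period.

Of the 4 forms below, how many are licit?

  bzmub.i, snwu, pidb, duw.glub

0

bzmub.i — violates constraint 5: syllable 1 onset /bzm/ has 3 consonants (> 2) → illicit
snwu — violates constraint 5: syllable 1 onset /snw/ has 3 consonants (> 2) → illicit
pidb — violates constraint 2: syllable 1 coda /db/ has 2 consonants (> 1) → illicit
duw.glub — violates constraint 4: syllable 1 coda contains /w/, which is not a licensed coda consonant → illicit
No form is licit → 0.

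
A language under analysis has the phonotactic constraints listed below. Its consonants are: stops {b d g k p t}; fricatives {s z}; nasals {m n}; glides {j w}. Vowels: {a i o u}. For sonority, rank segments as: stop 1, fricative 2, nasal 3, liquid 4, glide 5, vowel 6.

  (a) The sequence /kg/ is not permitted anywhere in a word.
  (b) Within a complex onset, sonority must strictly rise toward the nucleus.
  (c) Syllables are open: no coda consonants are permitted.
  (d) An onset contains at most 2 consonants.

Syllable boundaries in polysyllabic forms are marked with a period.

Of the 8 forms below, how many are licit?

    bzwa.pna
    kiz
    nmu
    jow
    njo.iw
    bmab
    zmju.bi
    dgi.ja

0

bzwa.pna — violates constraint (d): syllable 1 onset /bzw/ has 3 consonants (> 2) → illicit
kiz — violates constraint (c): syllable 1 coda /z/ has 1 consonant (> 0) → illicit
nmu — violates constraint (b): syllable 1 onset /nm/: /n/ (nasal, 3) → /m/ (nasal, 3) does not rise → illicit
jow — violates constraint (c): syllable 1 coda /w/ has 1 consonant (> 0) → illicit
njo.iw — violates constraint (c): syllable 2 coda /w/ has 1 consonant (> 0) → illicit
bmab — violates constraint (c): syllable 1 coda /b/ has 1 consonant (> 0) → illicit
zmju.bi — violates constraint (d): syllable 1 onset /zmj/ has 3 consonants (> 2) → illicit
dgi.ja — violates constraint (b): syllable 1 onset /dg/: /d/ (stop, 1) → /g/ (stop, 1) does not rise → illicit
No form is licit → 0.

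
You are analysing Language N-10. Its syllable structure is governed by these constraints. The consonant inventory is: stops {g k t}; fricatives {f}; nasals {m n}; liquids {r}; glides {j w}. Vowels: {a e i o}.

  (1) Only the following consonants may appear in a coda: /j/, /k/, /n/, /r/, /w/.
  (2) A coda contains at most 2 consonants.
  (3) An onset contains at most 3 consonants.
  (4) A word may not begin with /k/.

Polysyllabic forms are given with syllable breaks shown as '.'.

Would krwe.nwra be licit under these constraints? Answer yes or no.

krwe.nwra — violates constraint 4: word begins with /k/ → illicit

no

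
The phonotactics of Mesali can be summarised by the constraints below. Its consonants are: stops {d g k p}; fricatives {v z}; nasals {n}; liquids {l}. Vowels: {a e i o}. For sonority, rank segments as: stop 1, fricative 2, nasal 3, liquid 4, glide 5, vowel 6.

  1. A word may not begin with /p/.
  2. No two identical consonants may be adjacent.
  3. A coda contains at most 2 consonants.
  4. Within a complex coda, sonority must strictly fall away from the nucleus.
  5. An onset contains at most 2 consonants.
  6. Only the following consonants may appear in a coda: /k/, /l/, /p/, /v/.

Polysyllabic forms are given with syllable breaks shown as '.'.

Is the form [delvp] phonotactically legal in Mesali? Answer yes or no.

[delvp] — violates constraint 3: syllable 1 coda /lvp/ has 3 consonants (> 2) → phonotactically illegal

no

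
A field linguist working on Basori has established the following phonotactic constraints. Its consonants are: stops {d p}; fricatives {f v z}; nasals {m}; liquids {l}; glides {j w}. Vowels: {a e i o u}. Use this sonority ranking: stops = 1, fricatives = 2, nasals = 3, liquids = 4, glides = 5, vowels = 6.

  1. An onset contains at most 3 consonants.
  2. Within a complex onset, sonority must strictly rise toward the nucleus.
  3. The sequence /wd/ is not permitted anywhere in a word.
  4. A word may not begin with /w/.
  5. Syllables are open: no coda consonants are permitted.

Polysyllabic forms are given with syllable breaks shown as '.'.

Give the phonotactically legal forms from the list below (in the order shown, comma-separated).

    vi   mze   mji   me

vi — σ1 onset /v/, coda /∅/ ok → phonotactically legal
mze — violates constraint 2: syllable 1 onset /mz/: /m/ (nasal, 3) → /z/ (fricative, 2) does not rise → phonotactically illegal
mji — σ1 onset /mj/ (3→5 rises), coda /∅/ ok → phonotactically legal
me — σ1 onset /m/, coda /∅/ ok → phonotactically legal

vi, mji, me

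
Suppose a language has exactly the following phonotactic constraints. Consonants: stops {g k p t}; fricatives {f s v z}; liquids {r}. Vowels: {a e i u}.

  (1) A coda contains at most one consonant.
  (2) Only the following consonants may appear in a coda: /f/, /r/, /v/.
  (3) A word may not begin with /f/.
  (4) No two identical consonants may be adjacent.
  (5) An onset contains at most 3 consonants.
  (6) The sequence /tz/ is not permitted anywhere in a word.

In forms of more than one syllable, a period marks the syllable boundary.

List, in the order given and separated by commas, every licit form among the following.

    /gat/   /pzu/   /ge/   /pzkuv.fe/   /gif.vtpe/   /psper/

/pzu/, /ge/, /pzkuv.fe/, /gif.vtpe/, /psper/

/gat/ — violates constraint 2: syllable 1 coda contains /t/, which is not a licensed coda consonant → illicit
/pzu/ — σ1 onset /pz/ (2C), coda /∅/ ok → licit
/ge/ — σ1 onset /g/, coda /∅/ ok → licit
/pzkuv.fe/ — σ1 onset /pzk/ (3C), coda /v/ ok; σ2 onset /f/, coda /∅/ ok → licit
/gif.vtpe/ — σ1 onset /g/, coda /f/ ok; σ2 onset /vtp/ (3C), coda /∅/ ok → licit
/psper/ — σ1 onset /psp/ (3C), coda /r/ ok → licit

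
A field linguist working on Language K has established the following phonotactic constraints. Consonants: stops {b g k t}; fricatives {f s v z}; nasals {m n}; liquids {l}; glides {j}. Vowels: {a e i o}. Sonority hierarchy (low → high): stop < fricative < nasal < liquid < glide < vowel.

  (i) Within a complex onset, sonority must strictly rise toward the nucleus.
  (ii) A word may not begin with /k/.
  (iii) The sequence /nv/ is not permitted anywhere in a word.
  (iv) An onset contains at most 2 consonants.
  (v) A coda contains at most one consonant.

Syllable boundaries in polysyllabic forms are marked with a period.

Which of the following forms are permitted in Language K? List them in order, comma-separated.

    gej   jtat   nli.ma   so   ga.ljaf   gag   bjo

gej, nli.ma, so, ga.ljaf, gag, bjo

gej — σ1 onset /g/, coda /j/ ok → permitted
jtat — violates constraint (i): syllable 1 onset /jt/: /j/ (glide, 5) → /t/ (stop, 1) does not rise → not permitted
nli.ma — σ1 onset /nl/ (3→4 rises), coda /∅/ ok; σ2 onset /m/, coda /∅/ ok → permitted
so — σ1 onset /s/, coda /∅/ ok → permitted
ga.ljaf — σ1 onset /g/, coda /∅/ ok; σ2 onset /lj/ (4→5 rises), coda /f/ ok → permitted
gag — σ1 onset /g/, coda /g/ ok → permitted
bjo — σ1 onset /bj/ (1→5 rises), coda /∅/ ok → permitted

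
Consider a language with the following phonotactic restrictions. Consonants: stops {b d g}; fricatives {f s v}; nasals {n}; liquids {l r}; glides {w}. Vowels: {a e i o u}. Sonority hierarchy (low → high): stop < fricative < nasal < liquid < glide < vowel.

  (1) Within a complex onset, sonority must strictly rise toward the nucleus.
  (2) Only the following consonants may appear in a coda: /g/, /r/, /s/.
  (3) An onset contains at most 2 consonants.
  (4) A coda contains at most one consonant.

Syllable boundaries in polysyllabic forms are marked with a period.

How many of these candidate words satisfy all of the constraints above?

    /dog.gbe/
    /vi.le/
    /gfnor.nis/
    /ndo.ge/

/dog.gbe/ — violates constraint 1: syllable 2 onset /gb/: /g/ (stop, 1) → /b/ (stop, 1) does not rise → illicit
/vi.le/ — σ1 onset /v/, coda /∅/ ok; σ2 onset /l/, coda /∅/ ok → licit
/gfnor.nis/ — violates constraint 3: syllable 1 onset /gfn/ has 3 consonants (> 2) → illicit
/ndo.ge/ — violates constraint 1: syllable 1 onset /nd/: /n/ (nasal, 3) → /d/ (stop, 1) does not rise → illicit
Licit: /vi.le/ → 1.

1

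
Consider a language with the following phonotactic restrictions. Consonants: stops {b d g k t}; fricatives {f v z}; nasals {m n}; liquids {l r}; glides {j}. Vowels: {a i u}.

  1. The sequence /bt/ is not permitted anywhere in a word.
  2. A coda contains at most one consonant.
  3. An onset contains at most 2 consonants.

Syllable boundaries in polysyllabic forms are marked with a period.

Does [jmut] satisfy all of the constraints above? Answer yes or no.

[jmut] — σ1 onset /jm/ (2C), coda /t/ ok → permitted

yes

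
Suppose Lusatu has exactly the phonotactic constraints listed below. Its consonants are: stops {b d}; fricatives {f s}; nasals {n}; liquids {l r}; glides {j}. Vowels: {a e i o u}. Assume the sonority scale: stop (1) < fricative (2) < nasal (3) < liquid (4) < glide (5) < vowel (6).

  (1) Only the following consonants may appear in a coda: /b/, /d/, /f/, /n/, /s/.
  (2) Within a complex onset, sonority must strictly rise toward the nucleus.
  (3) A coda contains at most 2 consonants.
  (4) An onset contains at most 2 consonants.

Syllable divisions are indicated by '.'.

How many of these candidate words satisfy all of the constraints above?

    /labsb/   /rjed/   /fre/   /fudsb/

/labsb/ — violates constraint 3: syllable 1 coda /bsb/ has 3 consonants (> 2) → illicit
/rjed/ — σ1 onset /rj/ (4→5 rises), coda /d/ ok → licit
/fre/ — σ1 onset /fr/ (2→4 rises), coda /∅/ ok → licit
/fudsb/ — violates constraint 3: syllable 1 coda /dsb/ has 3 consonants (> 2) → illicit
Licit: /rjed/, /fre/ → 2.

2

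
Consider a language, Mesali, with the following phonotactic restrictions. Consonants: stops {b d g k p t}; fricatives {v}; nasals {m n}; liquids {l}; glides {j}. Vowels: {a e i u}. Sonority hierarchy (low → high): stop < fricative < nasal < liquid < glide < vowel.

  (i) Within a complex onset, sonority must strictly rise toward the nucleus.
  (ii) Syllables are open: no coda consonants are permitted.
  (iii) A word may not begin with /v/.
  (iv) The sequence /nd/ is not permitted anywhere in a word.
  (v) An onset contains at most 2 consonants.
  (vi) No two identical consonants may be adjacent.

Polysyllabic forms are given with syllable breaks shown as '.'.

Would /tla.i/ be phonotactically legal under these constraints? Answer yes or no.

/tla.i/ — σ1 onset /tl/ (1→4 rises), coda /∅/ ok; σ2 onset /∅/, coda /∅/ ok → phonotactically legal

yes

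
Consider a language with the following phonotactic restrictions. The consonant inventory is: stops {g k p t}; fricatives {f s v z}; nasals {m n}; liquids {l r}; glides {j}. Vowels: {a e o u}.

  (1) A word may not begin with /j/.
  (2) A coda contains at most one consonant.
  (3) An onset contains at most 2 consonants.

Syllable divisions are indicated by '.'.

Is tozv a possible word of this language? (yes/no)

tozv — violates constraint 2: syllable 1 coda /zv/ has 2 consonants (> 1) → ill-formed

no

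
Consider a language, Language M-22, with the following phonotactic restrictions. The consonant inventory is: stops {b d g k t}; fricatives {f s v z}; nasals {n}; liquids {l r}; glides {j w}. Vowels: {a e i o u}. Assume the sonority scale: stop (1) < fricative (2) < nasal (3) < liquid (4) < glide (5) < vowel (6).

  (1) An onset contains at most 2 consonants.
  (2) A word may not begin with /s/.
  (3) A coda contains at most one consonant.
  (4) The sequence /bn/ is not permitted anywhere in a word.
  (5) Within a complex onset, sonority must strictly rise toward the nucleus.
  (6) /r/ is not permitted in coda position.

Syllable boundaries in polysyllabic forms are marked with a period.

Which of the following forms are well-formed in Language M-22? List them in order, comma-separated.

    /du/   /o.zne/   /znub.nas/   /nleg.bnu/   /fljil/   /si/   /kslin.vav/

/du/ — σ1 onset /d/, coda /∅/ ok → well-formed
/o.zne/ — σ1 onset /∅/, coda /∅/ ok; σ2 onset /zn/ (2→3 rises), coda /∅/ ok → well-formed
/znub.nas/ — violates constraint 4: contains banned sequence /bn/ → ill-formed
/nleg.bnu/ — violates constraint 4: contains banned sequence /bn/ → ill-formed
/fljil/ — violates constraint 1: syllable 1 onset /flj/ has 3 consonants (> 2) → ill-formed
/si/ — violates constraint 2: word begins with /s/ → ill-formed
/kslin.vav/ — violates constraint 1: syllable 1 onset /ksl/ has 3 consonants (> 2) → ill-formed

/du/, /o.zne/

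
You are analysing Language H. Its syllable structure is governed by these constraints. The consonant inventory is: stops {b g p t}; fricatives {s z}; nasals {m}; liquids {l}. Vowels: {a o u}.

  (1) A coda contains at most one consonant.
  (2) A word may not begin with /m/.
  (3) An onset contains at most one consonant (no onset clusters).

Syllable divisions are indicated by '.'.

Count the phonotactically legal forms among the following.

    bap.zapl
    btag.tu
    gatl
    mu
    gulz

bap.zapl — violates constraint 1: syllable 2 coda /pl/ has 2 consonants (> 1) → phonotactically illegal
btag.tu — violates constraint 3: syllable 1 onset /bt/ has 2 consonants (> 1) → phonotactically illegal
gatl — violates constraint 1: syllable 1 coda /tl/ has 2 consonants (> 1) → phonotactically illegal
mu — violates constraint 2: word begins with /m/ → phonotactically illegal
gulz — violates constraint 1: syllable 1 coda /lz/ has 2 consonants (> 1) → phonotactically illegal
No form is phonotactically legal → 0.

0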